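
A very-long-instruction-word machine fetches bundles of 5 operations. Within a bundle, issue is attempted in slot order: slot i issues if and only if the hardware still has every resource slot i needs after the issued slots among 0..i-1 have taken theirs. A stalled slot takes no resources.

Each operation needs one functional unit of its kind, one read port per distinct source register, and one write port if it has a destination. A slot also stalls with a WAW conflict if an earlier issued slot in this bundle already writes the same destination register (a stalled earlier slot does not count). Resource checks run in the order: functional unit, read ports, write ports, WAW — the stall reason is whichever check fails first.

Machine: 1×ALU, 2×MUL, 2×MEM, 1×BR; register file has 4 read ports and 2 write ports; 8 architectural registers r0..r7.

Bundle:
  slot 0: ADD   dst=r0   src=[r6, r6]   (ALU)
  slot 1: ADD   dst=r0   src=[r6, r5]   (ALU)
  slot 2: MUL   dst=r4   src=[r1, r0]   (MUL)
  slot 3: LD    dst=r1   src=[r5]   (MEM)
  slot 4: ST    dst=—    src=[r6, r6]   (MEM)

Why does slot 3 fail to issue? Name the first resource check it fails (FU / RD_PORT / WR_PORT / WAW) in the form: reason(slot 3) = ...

  0. ALU→r0 ⇒ go  {0A/2Mu/2Ld/1B | 3r 1w}
  1. ALU→r0 ⇒ no(FU)  {0A/2Mu/2Ld/1B | 3r 1w}
  2. MUL→r4 ⇒ go  {0A/1Mu/2Ld/1B | 1r 0w}
  3. MEM→r1 ⇒ no(WR_PORT)  {0A/1Mu/2Ld/1B | 1r 0w}
  4. MEM ⇒ go  {0A/1Mu/1Ld/1B | 0r 0w}

reason(slot 3) = WR_PORT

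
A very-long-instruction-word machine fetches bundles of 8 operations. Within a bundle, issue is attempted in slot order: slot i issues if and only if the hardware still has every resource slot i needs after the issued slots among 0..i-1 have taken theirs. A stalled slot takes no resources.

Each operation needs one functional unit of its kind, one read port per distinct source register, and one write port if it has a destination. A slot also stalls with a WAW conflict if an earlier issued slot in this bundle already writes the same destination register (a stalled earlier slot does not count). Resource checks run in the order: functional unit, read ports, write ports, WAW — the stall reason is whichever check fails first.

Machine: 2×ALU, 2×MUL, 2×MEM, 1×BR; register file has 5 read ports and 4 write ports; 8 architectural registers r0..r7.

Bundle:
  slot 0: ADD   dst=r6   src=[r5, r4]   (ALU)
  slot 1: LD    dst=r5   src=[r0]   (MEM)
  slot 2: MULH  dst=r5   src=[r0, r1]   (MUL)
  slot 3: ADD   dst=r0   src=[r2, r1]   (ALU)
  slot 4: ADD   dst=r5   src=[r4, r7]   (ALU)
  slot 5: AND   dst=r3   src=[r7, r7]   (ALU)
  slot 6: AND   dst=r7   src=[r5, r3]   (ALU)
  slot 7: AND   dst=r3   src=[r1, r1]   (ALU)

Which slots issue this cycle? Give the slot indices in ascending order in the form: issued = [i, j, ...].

issued = [0, 1, 3]

slot 0 (ALU): ISSUE — free A1,Mu2,Ld2,B1 rp3 wp3
slot 1 (MEM): ISSUE — free A1,Mu2,Ld1,B1 rp2 wp2
slot 2 (MUL): stall WAW — free A1,Mu2,Ld1,B1 rp2 wp2
slot 3 (ALU): ISSUE — free A0,Mu2,Ld1,B1 rp0 wp1
slot 4 (ALU): stall FU — free A0,Mu2,Ld1,B1 rp0 wp1
slot 5 (ALU): stall FU — free A0,Mu2,Ld1,B1 rp0 wp1
slot 6 (ALU): stall FU — free A0,Mu2,Ld1,B1 rp0 wp1
slot 7 (ALU): stall FU — free A0,Mu2,Ld1,B1 rp0 wp1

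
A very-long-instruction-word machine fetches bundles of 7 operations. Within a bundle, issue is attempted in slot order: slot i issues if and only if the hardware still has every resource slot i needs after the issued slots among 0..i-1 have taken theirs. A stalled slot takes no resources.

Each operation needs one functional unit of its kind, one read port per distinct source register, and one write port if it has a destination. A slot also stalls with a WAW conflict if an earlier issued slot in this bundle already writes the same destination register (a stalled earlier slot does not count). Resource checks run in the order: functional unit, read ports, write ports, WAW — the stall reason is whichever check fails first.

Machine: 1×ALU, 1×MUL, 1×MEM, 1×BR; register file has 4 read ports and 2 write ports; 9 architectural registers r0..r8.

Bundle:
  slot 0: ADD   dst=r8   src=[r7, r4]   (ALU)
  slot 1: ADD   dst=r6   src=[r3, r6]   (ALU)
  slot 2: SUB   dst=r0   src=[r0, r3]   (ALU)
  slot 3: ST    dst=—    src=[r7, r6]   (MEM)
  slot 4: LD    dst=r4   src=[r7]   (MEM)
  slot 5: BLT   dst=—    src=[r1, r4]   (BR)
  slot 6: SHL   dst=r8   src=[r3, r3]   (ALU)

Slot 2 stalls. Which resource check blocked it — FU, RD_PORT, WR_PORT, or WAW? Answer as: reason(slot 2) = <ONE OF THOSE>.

[0] ALU needs rd=2 wr=1: ok; after: ALU=0 MUL=1 MEM=1 BR=1, R=2, W=1
[1] ALU needs rd=2 wr=1: FU; after: ALU=0 MUL=1 MEM=1 BR=1, R=2, W=1
[2] ALU needs rd=2 wr=1: FU; after: ALU=0 MUL=1 MEM=1 BR=1, R=2, W=1
[3] MEM needs rd=2 wr=0: ok; after: ALU=0 MUL=1 MEM=0 BR=1, R=0, W=1
[4] MEM needs rd=1 wr=1: FU; after: ALU=0 MUL=1 MEM=0 BR=1, R=0, W=1
[5] BR needs rd=2 wr=0: RD_PORT; after: ALU=0 MUL=1 MEM=0 BR=1, R=0, W=1
[6] ALU needs rd=1 wr=1: FU; after: ALU=0 MUL=1 MEM=0 BR=1, R=0, W=1

reason(slot 2) = FU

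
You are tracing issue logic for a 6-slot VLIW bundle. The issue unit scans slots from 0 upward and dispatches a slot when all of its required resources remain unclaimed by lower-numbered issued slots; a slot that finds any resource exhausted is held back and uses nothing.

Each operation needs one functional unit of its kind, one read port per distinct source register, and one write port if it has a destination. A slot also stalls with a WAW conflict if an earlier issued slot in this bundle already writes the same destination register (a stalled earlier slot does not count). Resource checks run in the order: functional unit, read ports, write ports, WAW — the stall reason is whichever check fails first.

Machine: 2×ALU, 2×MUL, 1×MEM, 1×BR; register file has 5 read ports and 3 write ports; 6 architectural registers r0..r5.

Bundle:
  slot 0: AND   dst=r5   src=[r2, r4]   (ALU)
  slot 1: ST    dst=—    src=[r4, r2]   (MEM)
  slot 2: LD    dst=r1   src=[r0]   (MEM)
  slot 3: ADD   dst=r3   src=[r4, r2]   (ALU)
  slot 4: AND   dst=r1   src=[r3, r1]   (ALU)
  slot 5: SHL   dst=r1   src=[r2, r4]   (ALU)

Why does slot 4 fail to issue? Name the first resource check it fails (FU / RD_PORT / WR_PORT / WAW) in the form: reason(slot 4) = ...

reason(slot 4) = RD_PORT

#0 ALU src=r2,r4 dispatched  <A:1 Mu:2 Ld:1 B:1 rd:3 wr:2>
#1 MEM src=r4,r2 dispatched  <A:1 Mu:2 Ld:0 B:1 rd:1 wr:2>
#2 MEM src=r0 held:FU  <A:1 Mu:2 Ld:0 B:1 rd:1 wr:2>
#3 ALU src=r4,r2 held:RD_PORT  <A:1 Mu:2 Ld:0 B:1 rd:1 wr:2>
#4 ALU src=r3,r1 held:RD_PORT  <A:1 Mu:2 Ld:0 B:1 rd:1 wr:2>
#5 ALU src=r2,r4 held:RD_PORT  <A:1 Mu:2 Ld:0 B:1 rd:1 wr:2>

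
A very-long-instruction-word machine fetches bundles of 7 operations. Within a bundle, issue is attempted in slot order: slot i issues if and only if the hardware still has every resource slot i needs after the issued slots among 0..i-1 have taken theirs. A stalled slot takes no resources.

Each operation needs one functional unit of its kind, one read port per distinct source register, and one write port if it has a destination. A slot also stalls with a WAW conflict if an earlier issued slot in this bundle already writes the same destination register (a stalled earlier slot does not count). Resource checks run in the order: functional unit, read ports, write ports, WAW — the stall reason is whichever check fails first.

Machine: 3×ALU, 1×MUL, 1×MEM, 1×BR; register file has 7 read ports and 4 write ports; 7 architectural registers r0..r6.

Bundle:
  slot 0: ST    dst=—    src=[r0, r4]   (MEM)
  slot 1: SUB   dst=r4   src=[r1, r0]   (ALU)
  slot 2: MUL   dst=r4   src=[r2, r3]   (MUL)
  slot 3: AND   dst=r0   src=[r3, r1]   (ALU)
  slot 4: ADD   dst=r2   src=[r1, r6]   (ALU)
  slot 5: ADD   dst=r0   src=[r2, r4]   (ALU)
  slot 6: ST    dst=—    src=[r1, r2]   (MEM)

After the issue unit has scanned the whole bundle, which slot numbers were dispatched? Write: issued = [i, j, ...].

issued = [0, 1, 3]

[0] MEM needs rd=2 wr=0: ok; after: ALU=3 MUL=1 MEM=0 BR=1, R=5, W=4
[1] ALU needs rd=2 wr=1: ok; after: ALU=2 MUL=1 MEM=0 BR=1, R=3, W=3
[2] MUL needs rd=2 wr=1: WAW; after: ALU=2 MUL=1 MEM=0 BR=1, R=3, W=3
[3] ALU needs rd=2 wr=1: ok; after: ALU=1 MUL=1 MEM=0 BR=1, R=1, W=2
[4] ALU needs rd=2 wr=1: RD_PORT; after: ALU=1 MUL=1 MEM=0 BR=1, R=1, W=2
[5] ALU needs rd=2 wr=1: RD_PORT; after: ALU=1 MUL=1 MEM=0 BR=1, R=1, W=2
[6] MEM needs rd=2 wr=0: FU; after: ALU=1 MUL=1 MEM=0 BR=1, R=1, W=2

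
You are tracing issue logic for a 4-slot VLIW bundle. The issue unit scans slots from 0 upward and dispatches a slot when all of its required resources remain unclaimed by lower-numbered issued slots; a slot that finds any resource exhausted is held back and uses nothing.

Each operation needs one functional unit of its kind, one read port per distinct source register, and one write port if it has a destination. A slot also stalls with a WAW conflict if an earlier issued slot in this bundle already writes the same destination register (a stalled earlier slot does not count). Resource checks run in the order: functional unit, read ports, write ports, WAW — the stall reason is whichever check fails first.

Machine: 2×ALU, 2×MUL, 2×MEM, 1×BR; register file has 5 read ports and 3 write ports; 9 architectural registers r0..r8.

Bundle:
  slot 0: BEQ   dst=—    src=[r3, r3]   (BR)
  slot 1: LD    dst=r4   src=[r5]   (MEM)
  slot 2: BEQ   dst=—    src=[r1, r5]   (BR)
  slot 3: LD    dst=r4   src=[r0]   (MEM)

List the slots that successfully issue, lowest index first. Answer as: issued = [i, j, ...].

#0 BR src=r3,r3 dispatched  <A:2 Mu:2 Ld:2 B:0 rd:4 wr:3>
#1 MEM src=r5 dispatched  <A:2 Mu:2 Ld:1 B:0 rd:3 wr:2>
#2 BR src=r1,r5 held:FU  <A:2 Mu:2 Ld:1 B:0 rd:3 wr:2>
#3 MEM src=r0 held:WAW  <A:2 Mu:2 Ld:1 B:0 rd:3 wr:2>

issued = [0, 1]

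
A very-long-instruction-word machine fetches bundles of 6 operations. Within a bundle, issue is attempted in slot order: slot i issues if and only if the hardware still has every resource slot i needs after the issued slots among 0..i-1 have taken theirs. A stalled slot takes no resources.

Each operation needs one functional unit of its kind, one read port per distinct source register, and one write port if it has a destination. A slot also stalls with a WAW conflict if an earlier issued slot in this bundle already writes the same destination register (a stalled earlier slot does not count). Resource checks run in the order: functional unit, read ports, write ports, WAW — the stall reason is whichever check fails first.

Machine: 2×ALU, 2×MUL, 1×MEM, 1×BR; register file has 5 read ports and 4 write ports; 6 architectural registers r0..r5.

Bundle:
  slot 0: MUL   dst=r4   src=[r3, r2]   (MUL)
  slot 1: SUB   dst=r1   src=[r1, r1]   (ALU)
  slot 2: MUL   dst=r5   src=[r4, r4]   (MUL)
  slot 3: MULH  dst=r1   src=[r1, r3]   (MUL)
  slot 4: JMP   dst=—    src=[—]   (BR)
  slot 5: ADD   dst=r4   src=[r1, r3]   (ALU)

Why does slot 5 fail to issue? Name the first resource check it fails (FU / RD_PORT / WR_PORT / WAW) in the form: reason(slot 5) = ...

#0 MUL src=r3,r2 dispatched  <A:2 Mu:1 Ld:1 B:1 rd:3 wr:3>
#1 ALU src=r1,r1 dispatched  <A:1 Mu:1 Ld:1 B:1 rd:2 wr:2>
#2 MUL src=r4,r4 dispatched  <A:1 Mu:0 Ld:1 B:1 rd:1 wr:1>
#3 MUL src=r1,r3 held:FU  <A:1 Mu:0 Ld:1 B:1 rd:1 wr:1>
#4 BR src=- dispatched  <A:1 Mu:0 Ld:1 B:0 rd:1 wr:1>
#5 ALU src=r1,r3 held:RD_PORT  <A:1 Mu:0 Ld:1 B:0 rd:1 wr:1>

reason(slot 5) = RD_PORT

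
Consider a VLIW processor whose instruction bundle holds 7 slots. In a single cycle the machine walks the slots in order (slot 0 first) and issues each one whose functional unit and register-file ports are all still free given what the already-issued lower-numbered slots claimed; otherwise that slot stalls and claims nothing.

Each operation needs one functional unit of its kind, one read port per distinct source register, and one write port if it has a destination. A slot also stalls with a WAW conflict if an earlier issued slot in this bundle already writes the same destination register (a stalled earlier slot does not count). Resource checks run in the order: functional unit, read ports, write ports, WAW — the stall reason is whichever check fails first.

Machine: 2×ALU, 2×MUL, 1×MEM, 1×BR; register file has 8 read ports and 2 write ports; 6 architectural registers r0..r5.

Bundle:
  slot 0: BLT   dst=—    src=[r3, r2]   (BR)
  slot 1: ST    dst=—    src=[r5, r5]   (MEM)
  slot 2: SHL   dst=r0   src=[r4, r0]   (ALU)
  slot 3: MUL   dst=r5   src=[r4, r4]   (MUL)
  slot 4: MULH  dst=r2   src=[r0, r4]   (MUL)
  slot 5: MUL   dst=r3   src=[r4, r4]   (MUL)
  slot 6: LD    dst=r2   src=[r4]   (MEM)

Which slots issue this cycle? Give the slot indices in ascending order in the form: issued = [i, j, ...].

issued = [0, 1, 2, 3]

(0) want 1×BR +2rd +0wr — yes → AL2|MU2|ME1|BR0|rd6|wr2
(1) want 1×MEM +1rd +0wr — yes → AL2|MU2|ME0|BR0|rd5|wr2
(2) want 1×ALU +2rd +1wr — yes → AL1|MU2|ME0|BR0|rd3|wr1
(3) want 1×MUL +1rd +1wr — yes → AL1|MU1|ME0|BR0|rd2|wr0
(4) want 1×MUL +2rd +1wr — WR_PORT → AL1|MU1|ME0|BR0|rd2|wr0
(5) want 1×MUL +1rd +1wr — WR_PORT → AL1|MU1|ME0|BR0|rd2|wr0
(6) want 1×MEM +1rd +1wr — FU → AL1|MU1|ME0|BR0|rd2|wr0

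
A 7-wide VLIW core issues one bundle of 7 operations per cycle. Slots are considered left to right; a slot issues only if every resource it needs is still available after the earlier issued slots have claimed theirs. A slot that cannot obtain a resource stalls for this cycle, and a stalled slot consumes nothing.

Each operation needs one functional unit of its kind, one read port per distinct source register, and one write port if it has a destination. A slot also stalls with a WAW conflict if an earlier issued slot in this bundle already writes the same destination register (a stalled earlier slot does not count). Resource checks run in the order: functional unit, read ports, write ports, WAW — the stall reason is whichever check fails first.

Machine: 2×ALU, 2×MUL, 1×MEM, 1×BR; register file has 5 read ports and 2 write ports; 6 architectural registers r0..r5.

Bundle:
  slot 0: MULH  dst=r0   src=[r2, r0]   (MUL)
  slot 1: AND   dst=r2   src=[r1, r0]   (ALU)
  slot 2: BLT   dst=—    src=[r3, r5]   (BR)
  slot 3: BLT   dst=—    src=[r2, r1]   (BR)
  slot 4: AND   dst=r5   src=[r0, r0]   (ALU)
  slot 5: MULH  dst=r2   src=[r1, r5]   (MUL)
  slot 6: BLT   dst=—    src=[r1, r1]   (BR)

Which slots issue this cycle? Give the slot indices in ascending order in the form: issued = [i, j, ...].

issued = [0, 1, 6]

slot 0 (MUL): ISSUE — free A2,Mu1,Ld1,B1 rp3 wp1
slot 1 (ALU): ISSUE — free A1,Mu1,Ld1,B1 rp1 wp0
slot 2 (BR): stall RD_PORT — free A1,Mu1,Ld1,B1 rp1 wp0
slot 3 (BR): stall RD_PORT — free A1,Mu1,Ld1,B1 rp1 wp0
slot 4 (ALU): stall WR_PORT — free A1,Mu1,Ld1,B1 rp1 wp0
slot 5 (MUL): stall RD_PORT — free A1,Mu1,Ld1,B1 rp1 wp0
slot 6 (BR): ISSUE — free A1,Mu1,Ld1,B0 rp0 wp0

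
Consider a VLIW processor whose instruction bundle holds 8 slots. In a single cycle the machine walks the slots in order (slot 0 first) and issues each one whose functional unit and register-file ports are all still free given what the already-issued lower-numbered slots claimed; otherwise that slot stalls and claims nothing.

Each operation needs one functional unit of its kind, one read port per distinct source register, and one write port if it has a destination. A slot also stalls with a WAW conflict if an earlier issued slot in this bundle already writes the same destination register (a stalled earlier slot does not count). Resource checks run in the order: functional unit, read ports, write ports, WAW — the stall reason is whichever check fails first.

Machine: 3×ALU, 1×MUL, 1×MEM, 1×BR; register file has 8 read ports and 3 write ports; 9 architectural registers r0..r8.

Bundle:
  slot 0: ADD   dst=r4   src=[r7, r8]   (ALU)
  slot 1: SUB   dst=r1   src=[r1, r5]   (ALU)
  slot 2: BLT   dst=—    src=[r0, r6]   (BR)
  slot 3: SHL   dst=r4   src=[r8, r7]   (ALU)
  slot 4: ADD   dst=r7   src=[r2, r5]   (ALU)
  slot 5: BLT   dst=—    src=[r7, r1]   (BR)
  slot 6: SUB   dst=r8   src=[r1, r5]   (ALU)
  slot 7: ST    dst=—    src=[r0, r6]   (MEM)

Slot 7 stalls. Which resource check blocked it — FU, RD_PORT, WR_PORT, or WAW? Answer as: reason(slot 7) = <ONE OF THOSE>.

reason(slot 7) = RD_PORT

(0) want 1×ALU +2rd +1wr — yes → AL2|MU1|ME1|BR1|rd6|wr2
(1) want 1×ALU +2rd +1wr — yes → AL1|MU1|ME1|BR1|rd4|wr1
(2) want 1×BR +2rd +0wr — yes → AL1|MU1|ME1|BR0|rd2|wr1
(3) want 1×ALU +2rd +1wr — WAW → AL1|MU1|ME1|BR0|rd2|wr1
(4) want 1×ALU +2rd +1wr — yes → AL0|MU1|ME1|BR0|rd0|wr0
(5) want 1×BR +2rd +0wr — FU → AL0|MU1|ME1|BR0|rd0|wr0
(6) want 1×ALU +2rd +1wr — FU → AL0|MU1|ME1|BR0|rd0|wr0
(7) want 1×MEM +2rd +0wr — RD_PORT → AL0|MU1|ME1|BR0|rd0|wr0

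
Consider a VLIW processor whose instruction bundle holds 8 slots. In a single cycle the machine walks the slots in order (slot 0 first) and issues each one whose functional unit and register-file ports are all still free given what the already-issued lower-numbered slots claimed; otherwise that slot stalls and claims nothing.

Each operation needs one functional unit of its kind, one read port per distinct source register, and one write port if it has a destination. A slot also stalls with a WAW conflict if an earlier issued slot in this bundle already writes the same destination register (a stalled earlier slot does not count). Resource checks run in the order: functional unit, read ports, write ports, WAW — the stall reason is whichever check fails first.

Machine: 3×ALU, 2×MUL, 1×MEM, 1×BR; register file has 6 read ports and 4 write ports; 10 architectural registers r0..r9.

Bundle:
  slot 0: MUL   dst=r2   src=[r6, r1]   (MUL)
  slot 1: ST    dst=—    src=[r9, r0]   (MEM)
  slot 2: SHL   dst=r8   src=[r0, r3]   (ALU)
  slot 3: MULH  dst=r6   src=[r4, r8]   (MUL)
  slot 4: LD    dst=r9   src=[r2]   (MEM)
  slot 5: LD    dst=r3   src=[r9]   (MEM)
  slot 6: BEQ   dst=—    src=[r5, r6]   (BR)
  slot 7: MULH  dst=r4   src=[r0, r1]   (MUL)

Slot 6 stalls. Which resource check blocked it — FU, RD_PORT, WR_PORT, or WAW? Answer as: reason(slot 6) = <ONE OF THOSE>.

  0. MUL→r2 ⇒ go  {3A/1Mu/1Ld/1B | 4r 3w}
  1. MEM ⇒ go  {3A/1Mu/0Ld/1B | 2r 3w}
  2. ALU→r8 ⇒ go  {2A/1Mu/0Ld/1B | 0r 2w}
  3. MUL→r6 ⇒ no(RD_PORT)  {2A/1Mu/0Ld/1B | 0r 2w}
  4. MEM→r9 ⇒ no(FU)  {2A/1Mu/0Ld/1B | 0r 2w}
  5. MEM→r3 ⇒ no(FU)  {2A/1Mu/0Ld/1B | 0r 2w}
  6. BR ⇒ no(RD_PORT)  {2A/1Mu/0Ld/1B | 0r 2w}
  7. MUL→r4 ⇒ no(RD_PORT)  {2A/1Mu/0Ld/1B | 0r 2w}

reason(slot 6) = RD_PORT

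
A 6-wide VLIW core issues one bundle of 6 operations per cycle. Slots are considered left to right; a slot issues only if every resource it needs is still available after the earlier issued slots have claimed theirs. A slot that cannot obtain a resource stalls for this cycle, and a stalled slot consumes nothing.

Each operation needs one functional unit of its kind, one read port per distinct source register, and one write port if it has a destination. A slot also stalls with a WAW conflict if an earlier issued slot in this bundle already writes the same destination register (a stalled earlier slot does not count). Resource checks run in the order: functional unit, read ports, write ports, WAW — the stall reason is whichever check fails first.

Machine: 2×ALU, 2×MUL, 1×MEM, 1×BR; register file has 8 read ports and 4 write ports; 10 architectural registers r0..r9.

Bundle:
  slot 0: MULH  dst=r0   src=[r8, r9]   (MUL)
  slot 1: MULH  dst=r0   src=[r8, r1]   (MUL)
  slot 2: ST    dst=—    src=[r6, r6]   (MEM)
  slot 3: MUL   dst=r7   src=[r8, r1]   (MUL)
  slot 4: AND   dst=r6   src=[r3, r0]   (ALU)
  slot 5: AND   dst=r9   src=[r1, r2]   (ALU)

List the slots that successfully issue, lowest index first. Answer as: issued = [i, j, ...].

(0) want 1×MUL +2rd +1wr — yes → AL2|MU1|ME1|BR1|rd6|wr3
(1) want 1×MUL +2rd +1wr — WAW → AL2|MU1|ME1|BR1|rd6|wr3
(2) want 1×MEM +1rd +0wr — yes → AL2|MU1|ME0|BR1|rd5|wr3
(3) want 1×MUL +2rd +1wr — yes → AL2|MU0|ME0|BR1|rd3|wr2
(4) want 1×ALU +2rd +1wr — yes → AL1|MU0|ME0|BR1|rd1|wr1
(5) want 1×ALU +2rd +1wr — RD_PORT → AL1|MU0|ME0|BR1|rd1|wr1

issued = [0, 2, 3, 4]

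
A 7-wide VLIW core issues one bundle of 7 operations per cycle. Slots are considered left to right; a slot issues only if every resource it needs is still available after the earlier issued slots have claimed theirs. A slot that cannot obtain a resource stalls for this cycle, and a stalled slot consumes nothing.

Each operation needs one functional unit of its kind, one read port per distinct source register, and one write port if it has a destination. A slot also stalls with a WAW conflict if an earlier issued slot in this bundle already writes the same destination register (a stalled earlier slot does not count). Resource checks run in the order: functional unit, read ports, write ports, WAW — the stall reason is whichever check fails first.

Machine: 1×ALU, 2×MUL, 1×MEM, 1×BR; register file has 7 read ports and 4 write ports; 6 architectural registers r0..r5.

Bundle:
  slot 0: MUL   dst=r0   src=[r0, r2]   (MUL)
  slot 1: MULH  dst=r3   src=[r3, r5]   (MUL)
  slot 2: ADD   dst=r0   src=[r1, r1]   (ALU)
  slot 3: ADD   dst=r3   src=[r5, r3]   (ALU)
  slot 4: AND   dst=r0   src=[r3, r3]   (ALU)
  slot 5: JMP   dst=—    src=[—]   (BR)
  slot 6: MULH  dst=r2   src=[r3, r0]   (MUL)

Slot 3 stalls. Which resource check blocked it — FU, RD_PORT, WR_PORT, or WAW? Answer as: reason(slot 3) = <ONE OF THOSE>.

[0] MUL needs rd=2 wr=1: ok; after: ALU=1 MUL=1 MEM=1 BR=1, R=5, W=3
[1] MUL needs rd=2 wr=1: ok; after: ALU=1 MUL=0 MEM=1 BR=1, R=3, W=2
[2] ALU needs rd=1 wr=1: WAW; after: ALU=1 MUL=0 MEM=1 BR=1, R=3, W=2
[3] ALU needs rd=2 wr=1: WAW; after: ALU=1 MUL=0 MEM=1 BR=1, R=3, W=2
[4] ALU needs rd=1 wr=1: WAW; after: ALU=1 MUL=0 MEM=1 BR=1, R=3, W=2
[5] BR needs rd=0 wr=0: ok; after: ALU=1 MUL=0 MEM=1 BR=0, R=3, W=2
[6] MUL needs rd=2 wr=1: FU; after: ALU=1 MUL=0 MEM=1 BR=0, R=3, W=2

reason(slot 3) = WAW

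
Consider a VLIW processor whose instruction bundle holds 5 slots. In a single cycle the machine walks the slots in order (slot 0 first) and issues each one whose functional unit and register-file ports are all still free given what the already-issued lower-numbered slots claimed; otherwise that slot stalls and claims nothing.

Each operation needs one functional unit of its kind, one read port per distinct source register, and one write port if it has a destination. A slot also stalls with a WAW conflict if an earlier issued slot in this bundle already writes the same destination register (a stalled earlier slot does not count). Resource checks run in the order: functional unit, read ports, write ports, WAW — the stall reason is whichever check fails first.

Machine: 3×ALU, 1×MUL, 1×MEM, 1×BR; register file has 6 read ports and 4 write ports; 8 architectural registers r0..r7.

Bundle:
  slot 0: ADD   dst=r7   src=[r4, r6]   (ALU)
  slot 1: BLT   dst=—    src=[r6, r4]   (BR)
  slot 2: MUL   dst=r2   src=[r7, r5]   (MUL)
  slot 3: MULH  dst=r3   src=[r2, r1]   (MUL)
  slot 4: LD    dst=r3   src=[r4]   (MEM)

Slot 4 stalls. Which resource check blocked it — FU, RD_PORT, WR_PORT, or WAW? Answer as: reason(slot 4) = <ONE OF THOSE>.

[0] ALU needs rd=2 wr=1: ok; after: ALU=2 MUL=1 MEM=1 BR=1, R=4, W=3
[1] BR needs rd=2 wr=0: ok; after: ALU=2 MUL=1 MEM=1 BR=0, R=2, W=3
[2] MUL needs rd=2 wr=1: ok; after: ALU=2 MUL=0 MEM=1 BR=0, R=0, W=2
[3] MUL needs rd=2 wr=1: FU; after: ALU=2 MUL=0 MEM=1 BR=0, R=0, W=2
[4] MEM needs rd=1 wr=1: RD_PORT; after: ALU=2 MUL=0 MEM=1 BR=0, R=0, W=2

reason(slot 4) = RD_PORT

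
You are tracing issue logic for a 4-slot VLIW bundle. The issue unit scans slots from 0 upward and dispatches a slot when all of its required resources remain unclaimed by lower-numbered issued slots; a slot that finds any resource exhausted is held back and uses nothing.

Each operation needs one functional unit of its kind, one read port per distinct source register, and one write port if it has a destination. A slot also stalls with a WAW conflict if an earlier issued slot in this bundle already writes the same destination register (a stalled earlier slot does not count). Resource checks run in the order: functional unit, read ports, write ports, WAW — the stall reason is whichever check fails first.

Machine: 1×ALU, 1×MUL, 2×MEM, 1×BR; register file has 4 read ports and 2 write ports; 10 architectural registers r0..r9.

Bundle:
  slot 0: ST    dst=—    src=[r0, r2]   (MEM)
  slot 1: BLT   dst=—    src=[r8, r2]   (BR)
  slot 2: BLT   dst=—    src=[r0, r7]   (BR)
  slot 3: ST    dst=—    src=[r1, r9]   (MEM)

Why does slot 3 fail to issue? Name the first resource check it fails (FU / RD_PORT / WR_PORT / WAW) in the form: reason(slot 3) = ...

reason(slot 3) = RD_PORT

#0 MEM src=r0,r2 dispatched  <A:1 Mu:1 Ld:1 B:1 rd:2 wr:2>
#1 BR src=r8,r2 dispatched  <A:1 Mu:1 Ld:1 B:0 rd:0 wr:2>
#2 BR src=r0,r7 held:FU  <A:1 Mu:1 Ld:1 B:0 rd:0 wr:2>
#3 MEM src=r1,r9 held:RD_PORT  <A:1 Mu:1 Ld:1 B:0 rd:0 wr:2>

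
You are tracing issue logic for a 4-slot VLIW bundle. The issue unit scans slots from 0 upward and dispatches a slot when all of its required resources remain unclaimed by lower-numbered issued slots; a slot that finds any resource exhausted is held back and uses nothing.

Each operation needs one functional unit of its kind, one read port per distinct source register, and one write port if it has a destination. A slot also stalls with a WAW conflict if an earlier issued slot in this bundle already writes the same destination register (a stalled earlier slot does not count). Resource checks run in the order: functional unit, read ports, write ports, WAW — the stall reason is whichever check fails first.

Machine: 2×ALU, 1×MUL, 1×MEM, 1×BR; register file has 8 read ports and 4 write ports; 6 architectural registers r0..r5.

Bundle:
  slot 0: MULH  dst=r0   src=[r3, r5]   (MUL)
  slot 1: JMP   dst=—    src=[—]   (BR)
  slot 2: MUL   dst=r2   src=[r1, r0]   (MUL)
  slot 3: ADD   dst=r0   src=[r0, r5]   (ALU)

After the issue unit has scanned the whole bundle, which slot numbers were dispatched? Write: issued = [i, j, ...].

issued = [0, 1]

[0] MUL needs rd=2 wr=1: ok; after: ALU=2 MUL=0 MEM=1 BR=1, R=6, W=3
[1] BR needs rd=0 wr=0: ok; after: ALU=2 MUL=0 MEM=1 BR=0, R=6, W=3
[2] MUL needs rd=2 wr=1: FU; after: ALU=2 MUL=0 MEM=1 BR=0, R=6, W=3
[3] ALU needs rd=2 wr=1: WAW; after: ALU=2 MUL=0 MEM=1 BR=0, R=6, W=3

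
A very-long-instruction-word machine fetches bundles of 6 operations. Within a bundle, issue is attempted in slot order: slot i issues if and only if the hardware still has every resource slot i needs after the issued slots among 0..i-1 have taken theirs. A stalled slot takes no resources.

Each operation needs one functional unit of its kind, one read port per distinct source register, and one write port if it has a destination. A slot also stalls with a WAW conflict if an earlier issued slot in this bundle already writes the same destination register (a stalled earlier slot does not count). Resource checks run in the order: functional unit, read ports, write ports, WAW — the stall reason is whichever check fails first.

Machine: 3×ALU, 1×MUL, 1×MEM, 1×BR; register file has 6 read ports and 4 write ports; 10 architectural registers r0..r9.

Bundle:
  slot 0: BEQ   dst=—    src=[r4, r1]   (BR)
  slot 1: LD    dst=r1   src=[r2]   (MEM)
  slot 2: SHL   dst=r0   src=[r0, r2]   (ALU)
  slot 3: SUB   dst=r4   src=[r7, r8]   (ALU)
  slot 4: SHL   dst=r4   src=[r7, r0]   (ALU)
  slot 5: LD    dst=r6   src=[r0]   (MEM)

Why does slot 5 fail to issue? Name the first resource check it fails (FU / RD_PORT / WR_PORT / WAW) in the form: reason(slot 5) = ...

(0) want 1×BR +2rd +0wr — yes → AL3|MU1|ME1|BR0|rd4|wr4
(1) want 1×MEM +1rd +1wr — yes → AL3|MU1|ME0|BR0|rd3|wr3
(2) want 1×ALU +2rd +1wr — yes → AL2|MU1|ME0|BR0|rd1|wr2
(3) want 1×ALU +2rd +1wr — RD_PORT → AL2|MU1|ME0|BR0|rd1|wr2
(4) want 1×ALU +2rd +1wr — RD_PORT → AL2|MU1|ME0|BR0|rd1|wr2
(5) want 1×MEM +1rd +1wr — FU → AL2|MU1|ME0|BR0|rd1|wr2

reason(slot 5) = FU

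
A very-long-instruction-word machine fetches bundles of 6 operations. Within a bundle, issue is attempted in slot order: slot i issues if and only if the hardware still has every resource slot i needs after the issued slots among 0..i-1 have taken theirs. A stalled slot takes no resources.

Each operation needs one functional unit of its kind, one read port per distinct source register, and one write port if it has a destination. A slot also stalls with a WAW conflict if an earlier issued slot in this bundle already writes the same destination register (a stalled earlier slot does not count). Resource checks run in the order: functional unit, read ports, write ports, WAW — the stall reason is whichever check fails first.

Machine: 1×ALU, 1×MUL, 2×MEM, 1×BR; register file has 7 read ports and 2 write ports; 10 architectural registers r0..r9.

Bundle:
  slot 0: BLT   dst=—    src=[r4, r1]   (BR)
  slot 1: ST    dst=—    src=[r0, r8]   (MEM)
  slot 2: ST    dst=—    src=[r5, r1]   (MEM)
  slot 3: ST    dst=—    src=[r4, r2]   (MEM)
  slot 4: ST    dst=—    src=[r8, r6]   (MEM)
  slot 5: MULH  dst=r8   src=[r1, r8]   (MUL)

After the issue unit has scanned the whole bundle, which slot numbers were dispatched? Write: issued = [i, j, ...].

#0 BR src=r4,r1 dispatched  <A:1 Mu:1 Ld:2 B:0 rd:5 wr:2>
#1 MEM src=r0,r8 dispatched  <A:1 Mu:1 Ld:1 B:0 rd:3 wr:2>
#2 MEM src=r5,r1 dispatched  <A:1 Mu:1 Ld:0 B:0 rd:1 wr:2>
#3 MEM src=r4,r2 held:FU  <A:1 Mu:1 Ld:0 B:0 rd:1 wr:2>
#4 MEM src=r8,r6 held:FU  <A:1 Mu:1 Ld:0 B:0 rd:1 wr:2>
#5 MUL src=r1,r8 held:RD_PORT  <A:1 Mu:1 Ld:0 B:0 rd:1 wr:2>

issued = [0, 1, 2]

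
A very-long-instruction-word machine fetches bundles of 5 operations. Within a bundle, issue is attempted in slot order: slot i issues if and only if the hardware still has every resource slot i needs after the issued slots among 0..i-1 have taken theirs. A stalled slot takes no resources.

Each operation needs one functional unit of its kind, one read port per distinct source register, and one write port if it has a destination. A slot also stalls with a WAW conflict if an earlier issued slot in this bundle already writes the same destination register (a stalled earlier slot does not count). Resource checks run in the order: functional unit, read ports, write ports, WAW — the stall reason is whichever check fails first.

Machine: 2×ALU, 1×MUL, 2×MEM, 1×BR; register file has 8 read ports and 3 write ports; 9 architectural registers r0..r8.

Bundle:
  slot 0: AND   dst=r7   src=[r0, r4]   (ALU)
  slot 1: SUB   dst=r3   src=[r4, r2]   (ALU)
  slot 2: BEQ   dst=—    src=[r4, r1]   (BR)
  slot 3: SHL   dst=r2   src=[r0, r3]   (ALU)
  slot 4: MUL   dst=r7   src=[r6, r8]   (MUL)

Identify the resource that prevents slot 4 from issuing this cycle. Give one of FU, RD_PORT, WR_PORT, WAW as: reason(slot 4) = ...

reason(slot 4) = WAW

(0) want 1×ALU +2rd +1wr — yes → AL1|MU1|ME2|BR1|rd6|wr2
(1) want 1×ALU +2rd +1wr — yes → AL0|MU1|ME2|BR1|rd4|wr1
(2) want 1×BR +2rd +0wr — yes → AL0|MU1|ME2|BR0|rd2|wr1
(3) want 1×ALU +2rd +1wr — FU → AL0|MU1|ME2|BR0|rd2|wr1
(4) want 1×MUL +2rd +1wr — WAW → AL0|MU1|ME2|BR0|rd2|wr1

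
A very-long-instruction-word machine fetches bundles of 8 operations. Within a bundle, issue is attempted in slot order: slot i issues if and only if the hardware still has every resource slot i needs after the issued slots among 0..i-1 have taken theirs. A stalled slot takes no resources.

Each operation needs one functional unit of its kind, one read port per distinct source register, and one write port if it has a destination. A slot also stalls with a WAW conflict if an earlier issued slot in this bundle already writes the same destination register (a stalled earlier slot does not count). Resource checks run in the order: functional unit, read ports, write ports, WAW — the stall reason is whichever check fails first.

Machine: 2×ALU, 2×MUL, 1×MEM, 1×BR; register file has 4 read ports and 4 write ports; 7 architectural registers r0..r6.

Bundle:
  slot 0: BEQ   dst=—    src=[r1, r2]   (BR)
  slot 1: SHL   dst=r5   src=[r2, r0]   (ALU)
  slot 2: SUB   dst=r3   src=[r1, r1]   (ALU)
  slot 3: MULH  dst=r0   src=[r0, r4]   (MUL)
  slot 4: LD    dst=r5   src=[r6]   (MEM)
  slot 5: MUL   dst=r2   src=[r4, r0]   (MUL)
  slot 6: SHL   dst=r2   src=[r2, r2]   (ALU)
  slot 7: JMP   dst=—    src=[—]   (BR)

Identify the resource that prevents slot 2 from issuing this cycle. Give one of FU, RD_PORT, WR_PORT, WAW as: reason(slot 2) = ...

reason(slot 2) = RD_PORT

[0] BR needs rd=2 wr=0: ok; after: ALU=2 MUL=2 MEM=1 BR=0, R=2, W=4
[1] ALU needs rd=2 wr=1: ok; after: ALU=1 MUL=2 MEM=1 BR=0, R=0, W=3
[2] ALU needs rd=1 wr=1: RD_PORT; after: ALU=1 MUL=2 MEM=1 BR=0, R=0, W=3
[3] MUL needs rd=2 wr=1: RD_PORT; after: ALU=1 MUL=2 MEM=1 BR=0, R=0, W=3
[4] MEM needs rd=1 wr=1: RD_PORT; after: ALU=1 MUL=2 MEM=1 BR=0, R=0, W=3
[5] MUL needs rd=2 wr=1: RD_PORT; after: ALU=1 MUL=2 MEM=1 BR=0, R=0, W=3
[6] ALU needs rd=1 wr=1: RD_PORT; after: ALU=1 MUL=2 MEM=1 BR=0, R=0, W=3
[7] BR needs rd=0 wr=0: FU; after: ALU=1 MUL=2 MEM=1 BR=0, R=0, W=3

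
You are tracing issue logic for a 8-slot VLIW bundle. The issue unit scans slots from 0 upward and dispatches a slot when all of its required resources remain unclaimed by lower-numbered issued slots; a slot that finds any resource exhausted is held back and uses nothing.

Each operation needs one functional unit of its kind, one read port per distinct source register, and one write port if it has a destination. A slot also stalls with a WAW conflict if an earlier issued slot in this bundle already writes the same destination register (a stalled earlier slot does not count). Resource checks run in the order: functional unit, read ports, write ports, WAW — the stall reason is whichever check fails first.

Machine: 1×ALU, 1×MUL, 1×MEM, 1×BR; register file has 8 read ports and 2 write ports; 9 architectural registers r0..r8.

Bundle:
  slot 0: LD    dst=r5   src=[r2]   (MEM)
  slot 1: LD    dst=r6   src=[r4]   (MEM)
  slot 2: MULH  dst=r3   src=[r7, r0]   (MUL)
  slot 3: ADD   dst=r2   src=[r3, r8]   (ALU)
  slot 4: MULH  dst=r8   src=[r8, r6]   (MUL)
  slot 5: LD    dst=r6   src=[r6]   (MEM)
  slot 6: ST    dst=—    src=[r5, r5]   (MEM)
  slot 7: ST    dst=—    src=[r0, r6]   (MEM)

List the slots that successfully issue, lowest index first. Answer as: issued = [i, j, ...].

issued = [0, 2]

#0 MEM src=r2 dispatched  <A:1 Mu:1 Ld:0 B:1 rd:7 wr:1>
#1 MEM src=r4 held:FU  <A:1 Mu:1 Ld:0 B:1 rd:7 wr:1>
#2 MUL src=r7,r0 dispatched  <A:1 Mu:0 Ld:0 B:1 rd:5 wr:0>
#3 ALU src=r3,r8 held:WR_PORT  <A:1 Mu:0 Ld:0 B:1 rd:5 wr:0>
#4 MUL src=r8,r6 held:FU  <A:1 Mu:0 Ld:0 B:1 rd:5 wr:0>
#5 MEM src=r6 held:FU  <A:1 Mu:0 Ld:0 B:1 rd:5 wr:0>
#6 MEM src=r5,r5 held:FU  <A:1 Mu:0 Ld:0 B:1 rd:5 wr:0>
#7 MEM src=r0,r6 held:FU  <A:1 Mu:0 Ld:0 B:1 rd:5 wr:0>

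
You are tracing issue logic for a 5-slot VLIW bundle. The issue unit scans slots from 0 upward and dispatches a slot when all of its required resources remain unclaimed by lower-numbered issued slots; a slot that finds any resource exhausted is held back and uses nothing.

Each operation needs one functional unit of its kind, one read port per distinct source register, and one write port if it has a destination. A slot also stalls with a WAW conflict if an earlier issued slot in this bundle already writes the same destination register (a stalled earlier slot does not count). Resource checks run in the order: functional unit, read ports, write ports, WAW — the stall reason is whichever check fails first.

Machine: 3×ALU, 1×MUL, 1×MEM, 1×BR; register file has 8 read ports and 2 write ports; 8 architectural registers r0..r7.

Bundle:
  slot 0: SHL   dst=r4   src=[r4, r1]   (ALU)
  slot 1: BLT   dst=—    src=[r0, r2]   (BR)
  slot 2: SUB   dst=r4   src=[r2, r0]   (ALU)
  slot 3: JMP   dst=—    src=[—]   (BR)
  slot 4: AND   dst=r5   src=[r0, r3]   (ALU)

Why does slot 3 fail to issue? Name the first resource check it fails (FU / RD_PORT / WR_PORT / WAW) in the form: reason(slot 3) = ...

slot 0 (ALU): ISSUE — free A2,Mu1,Ld1,B1 rp6 wp1
slot 1 (BR): ISSUE — free A2,Mu1,Ld1,B0 rp4 wp1
slot 2 (ALU): stall WAW — free A2,Mu1,Ld1,B0 rp4 wp1
slot 3 (BR): stall FU — free A2,Mu1,Ld1,B0 rp4 wp1
slot 4 (ALU): ISSUE — free A1,Mu1,Ld1,B0 rp2 wp0

reason(slot 3) = FU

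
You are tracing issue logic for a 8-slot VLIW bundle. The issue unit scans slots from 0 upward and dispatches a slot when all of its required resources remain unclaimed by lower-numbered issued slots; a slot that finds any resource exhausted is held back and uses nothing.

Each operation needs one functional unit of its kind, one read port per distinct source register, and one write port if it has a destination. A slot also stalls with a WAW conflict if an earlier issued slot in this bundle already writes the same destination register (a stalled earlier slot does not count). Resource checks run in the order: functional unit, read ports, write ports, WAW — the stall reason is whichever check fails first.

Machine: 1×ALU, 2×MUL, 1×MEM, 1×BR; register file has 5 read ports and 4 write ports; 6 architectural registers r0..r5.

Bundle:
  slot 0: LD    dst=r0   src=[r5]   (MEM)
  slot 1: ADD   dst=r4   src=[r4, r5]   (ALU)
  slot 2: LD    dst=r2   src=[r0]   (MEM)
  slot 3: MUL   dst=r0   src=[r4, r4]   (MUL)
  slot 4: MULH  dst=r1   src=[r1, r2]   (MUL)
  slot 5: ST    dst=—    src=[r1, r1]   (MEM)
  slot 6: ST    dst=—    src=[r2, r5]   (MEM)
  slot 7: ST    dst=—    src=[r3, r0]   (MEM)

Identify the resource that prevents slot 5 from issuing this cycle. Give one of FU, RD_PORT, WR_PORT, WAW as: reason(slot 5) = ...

reason(slot 5) = FU

[0] MEM needs rd=1 wr=1: ok; after: ALU=1 MUL=2 MEM=0 BR=1, R=4, W=3
[1] ALU needs rd=2 wr=1: ok; after: ALU=0 MUL=2 MEM=0 BR=1, R=2, W=2
[2] MEM needs rd=1 wr=1: FU; after: ALU=0 MUL=2 MEM=0 BR=1, R=2, W=2
[3] MUL needs rd=1 wr=1: WAW; after: ALU=0 MUL=2 MEM=0 BR=1, R=2, W=2
[4] MUL needs rd=2 wr=1: ok; after: ALU=0 MUL=1 MEM=0 BR=1, R=0, W=1
[5] MEM needs rd=1 wr=0: FU; after: ALU=0 MUL=1 MEM=0 BR=1, R=0, W=1
[6] MEM needs rd=2 wr=0: FU; after: ALU=0 MUL=1 MEM=0 BR=1, R=0, W=1
[7] MEM needs rd=2 wr=0: FU; after: ALU=0 MUL=1 MEM=0 BR=1, R=0, W=1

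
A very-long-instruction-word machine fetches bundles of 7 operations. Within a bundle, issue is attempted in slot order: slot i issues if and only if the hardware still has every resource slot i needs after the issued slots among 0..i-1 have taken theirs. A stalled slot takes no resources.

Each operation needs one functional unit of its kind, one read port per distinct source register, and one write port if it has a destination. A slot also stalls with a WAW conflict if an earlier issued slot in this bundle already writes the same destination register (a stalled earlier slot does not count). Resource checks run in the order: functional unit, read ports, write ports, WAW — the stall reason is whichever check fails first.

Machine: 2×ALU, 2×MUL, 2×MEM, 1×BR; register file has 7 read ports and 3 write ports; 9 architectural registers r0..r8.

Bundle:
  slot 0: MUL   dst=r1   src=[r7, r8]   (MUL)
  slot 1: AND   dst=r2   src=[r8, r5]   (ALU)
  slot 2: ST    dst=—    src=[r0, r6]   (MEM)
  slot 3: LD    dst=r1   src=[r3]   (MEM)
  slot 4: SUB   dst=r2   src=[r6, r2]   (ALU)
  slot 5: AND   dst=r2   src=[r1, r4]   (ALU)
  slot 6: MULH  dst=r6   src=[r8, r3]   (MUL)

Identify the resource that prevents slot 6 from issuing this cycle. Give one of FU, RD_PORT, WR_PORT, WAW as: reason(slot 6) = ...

reason(slot 6) = RD_PORT

(0) want 1×MUL +2rd +1wr — yes → AL2|MU1|ME2|BR1|rd5|wr2
(1) want 1×ALU +2rd +1wr — yes → AL1|MU1|ME2|BR1|rd3|wr1
(2) want 1×MEM +2rd +0wr — yes → AL1|MU1|ME1|BR1|rd1|wr1
(3) want 1×MEM +1rd +1wr — WAW → AL1|MU1|ME1|BR1|rd1|wr1
(4) want 1×ALU +2rd +1wr — RD_PORT → AL1|MU1|ME1|BR1|rd1|wr1
(5) want 1×ALU +2rd +1wr — RD_PORT → AL1|MU1|ME1|BR1|rd1|wr1
(6) want 1×MUL +2rd +1wr — RD_PORT → AL1|MU1|ME1|BR1|rd1|wr1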